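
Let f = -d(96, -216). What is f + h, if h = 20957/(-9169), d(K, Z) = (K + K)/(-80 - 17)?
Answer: -272381/889393 ≈ -0.30625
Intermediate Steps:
d(K, Z) = -2*K/97 (d(K, Z) = (2*K)/(-97) = (2*K)*(-1/97) = -2*K/97)
h = -20957/9169 (h = 20957*(-1/9169) = -20957/9169 ≈ -2.2856)
f = 192/97 (f = -(-2)*96/97 = -1*(-192/97) = 192/97 ≈ 1.9794)
f + h = 192/97 - 20957/9169 = -272381/889393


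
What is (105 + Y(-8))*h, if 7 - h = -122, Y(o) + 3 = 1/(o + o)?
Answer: 210399/16 ≈ 13150.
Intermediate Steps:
Y(o) = -3 + 1/(2*o) (Y(o) = -3 + 1/(o + o) = -3 + 1/(2*o))
h = 129 (h = 7 - 1*(-122) = 7 + 122 = 129)
(105 + Y(-8))*h = (105 + (-3 + (½)/(-8)))*129 = (105 + (-3 + (½)*(-⅛)))*129 = (105 + (-3 - 1/16))*129 = (105 - 49/16)*129 = (1631/16)*129 = 210399/16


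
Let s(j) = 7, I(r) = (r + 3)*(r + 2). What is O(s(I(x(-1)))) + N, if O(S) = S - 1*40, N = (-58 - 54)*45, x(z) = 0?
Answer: -5073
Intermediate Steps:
I(r) = (2 + r)*(3 + r) (I(r) = (3 + r)*(2 + r) = (2 + r)*(3 + r))
N = -5040 (N = -112*45 = -5040)
O(S) = -40 + S (O(S) = S - 40 = -40 + S)
O(s(I(x(-1)))) + N = (-40 + 7) - 5040 = -33 - 5040 = -5073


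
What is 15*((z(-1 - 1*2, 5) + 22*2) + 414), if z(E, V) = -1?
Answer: 6855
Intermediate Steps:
15*((z(-1 - 1*2, 5) + 22*2) + 414) = 15*((-1 + 22*2) + 414) = 15*((-1 + 44) + 414) = 15*(43 + 414) = 15*457 = 6855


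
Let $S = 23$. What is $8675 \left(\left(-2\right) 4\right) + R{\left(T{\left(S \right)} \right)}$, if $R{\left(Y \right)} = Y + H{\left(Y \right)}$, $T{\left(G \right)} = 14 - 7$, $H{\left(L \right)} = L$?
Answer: $-69386$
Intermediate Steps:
$T{\left(G \right)} = 7$
$R{\left(Y \right)} = 2 Y$ ($R{\left(Y \right)} = Y + Y = 2 Y$)
$8675 \left(\left(-2\right) 4\right) + R{\left(T{\left(S \right)} \right)} = 8675 \left(\left(-2\right) 4\right) + 2 \cdot 7 = 8675 \left(-8\right) + 14 = -69400 + 14 = -69386$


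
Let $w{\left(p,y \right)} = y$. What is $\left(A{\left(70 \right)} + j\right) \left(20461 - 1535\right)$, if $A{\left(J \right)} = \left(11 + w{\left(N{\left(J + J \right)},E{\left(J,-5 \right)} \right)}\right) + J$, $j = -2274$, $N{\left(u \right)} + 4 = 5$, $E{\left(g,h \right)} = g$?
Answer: $-40179898$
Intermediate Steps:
$N{\left(u \right)} = 1$ ($N{\left(u \right)} = -4 + 5 = 1$)
$A{\left(J \right)} = 11 + 2 J$ ($A{\left(J \right)} = \left(11 + J\right) + J = 11 + 2 J$)
$\left(A{\left(70 \right)} + j\right) \left(20461 - 1535\right) = \left(\left(11 + 2 \cdot 70\right) - 2274\right) \left(20461 - 1535\right) = \left(\left(11 + 140\right) - 2274\right) 18926 = \left(151 - 2274\right) 18926 = \left(-2123\right) 18926 = -40179898$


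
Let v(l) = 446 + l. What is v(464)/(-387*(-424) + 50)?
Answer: 35/6313 ≈ 0.0055441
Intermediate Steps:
v(464)/(-387*(-424) + 50) = (446 + 464)/(-387*(-424) + 50) = 910/(164088 + 50) = 910/164138 = 910*(1/164138) = 35/6313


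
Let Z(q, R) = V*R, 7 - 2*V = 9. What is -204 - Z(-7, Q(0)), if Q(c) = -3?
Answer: -207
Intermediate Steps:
V = -1 (V = 7/2 - ½*9 = 7/2 - 9/2 = -1)
Z(q, R) = -R
-204 - Z(-7, Q(0)) = -204 - (-1)*(-3) = -204 - 1*3 = -204 - 3 = -207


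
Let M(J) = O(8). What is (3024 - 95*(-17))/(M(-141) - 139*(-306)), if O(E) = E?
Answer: 4639/42542 ≈ 0.10905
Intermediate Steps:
M(J) = 8
(3024 - 95*(-17))/(M(-141) - 139*(-306)) = (3024 - 95*(-17))/(8 - 139*(-306)) = (3024 + 1615)/(8 + 42534) = 4639/42542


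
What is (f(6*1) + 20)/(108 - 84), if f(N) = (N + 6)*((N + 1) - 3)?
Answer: 17/6 ≈ 2.8333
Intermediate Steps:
f(N) = (-2 + N)*(6 + N) (f(N) = (6 + N)*((1 + N) - 3) = (6 + N)*(-2 + N) = (-2 + N)*(6 + N))
(f(6*1) + 20)/(108 - 84) = ((-12 + (6*1)**2 + 4*(6*1)) + 20)/(108 - 84) = ((-12 + 6**2 + 4*6) + 20)/24 = ((-12 + 36 + 24) + 20)*(1/24) = (48 + 20)*(1/24) = 68*(1/24) = 17/6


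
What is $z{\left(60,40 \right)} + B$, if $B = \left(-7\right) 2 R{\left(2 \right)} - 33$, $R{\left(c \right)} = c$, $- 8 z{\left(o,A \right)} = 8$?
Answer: $-62$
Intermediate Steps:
$z{\left(o,A \right)} = -1$ ($z{\left(o,A \right)} = \left(- \frac{1}{8}\right) 8 = -1$)
$B = -61$ ($B = \left(-7\right) 2 \cdot 2 - 33 = \left(-14\right) 2 - 33 = -28 - 33 = -61$)
$z{\left(60,40 \right)} + B = -1 - 61 = -62$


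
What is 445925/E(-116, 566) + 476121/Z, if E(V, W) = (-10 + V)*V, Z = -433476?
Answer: 5176077799/175991256 ≈ 29.411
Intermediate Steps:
E(V, W) = V*(-10 + V)
445925/E(-116, 566) + 476121/Z = 445925/((-116*(-10 - 116))) + 476121/(-433476) = 445925/((-116*(-126))) + 476121*(-1/433476) = 445925/14616 - 158707/144492 = 5176077799/175991256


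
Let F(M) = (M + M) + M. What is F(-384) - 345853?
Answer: -347005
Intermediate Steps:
F(M) = 3*M (F(M) = 2*M + M = 3*M)
F(-384) - 345853 = 3*(-384) - 345853 = -1152 - 345853 = -347005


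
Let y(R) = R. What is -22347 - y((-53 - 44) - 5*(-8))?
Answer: -22290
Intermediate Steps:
-22347 - y((-53 - 44) - 5*(-8)) = -22347 - ((-53 - 44) - 5*(-8)) = -22347 - (-97 + 40) = -22347 - 1*(-57) = -22347 + 57 = -22290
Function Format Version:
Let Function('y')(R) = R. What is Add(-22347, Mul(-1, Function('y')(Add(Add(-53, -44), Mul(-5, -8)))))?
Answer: -22290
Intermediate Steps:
Add(-22347, Mul(-1, Function('y')(Add(Add(-53, -44), Mul(-5, -8))))) = Add(-22347, Mul(-1, Add(Add(-53, -44), Mul(-5, -8)))) = Add(-22347, Mul(-1, Add(-97, 40))) = Add(-22347, Mul(-1, -57)) = Add(-22347, 57) = -22290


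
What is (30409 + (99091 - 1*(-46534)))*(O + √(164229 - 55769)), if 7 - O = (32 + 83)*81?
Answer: -1638524472 + 352068*√27115 ≈ -1.5806e+9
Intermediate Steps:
O = -9308 (O = 7 - (32 + 83)*81 = 7 - 115*81 = 7 - 1*9315 = 7 - 9315 = -9308)
(30409 + (99091 - 1*(-46534)))*(O + √(164229 - 55769)) = (30409 + (99091 - 1*(-46534)))*(-9308 + √(164229 - 55769)) = (30409 + (99091 + 46534))*(-9308 + √108460) = (30409 + 145625)*(-9308 + 2*√27115) = 176034*(-9308 + 2*√27115) = -1638524472 + 352068*√27115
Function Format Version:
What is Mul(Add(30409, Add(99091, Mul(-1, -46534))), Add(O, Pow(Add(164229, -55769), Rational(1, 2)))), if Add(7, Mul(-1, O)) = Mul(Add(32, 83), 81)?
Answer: Add(-1638524472, Mul(352068, Pow(27115, Rational(1, 2)))) ≈ -1.5806e+9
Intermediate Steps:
O = -9308 (O = Add(7, Mul(-1, Mul(Add(32, 83), 81))) = Add(7, Mul(-1, Mul(115, 81))) = Add(7, Mul(-1, 9315)) = Add(7, -9315) = -9308)
Mul(Add(30409, Add(99091, Mul(-1, -46534))), Add(O, Pow(Add(164229, -55769), Rational(1, 2)))) = Mul(Add(30409, Add(99091, Mul(-1, -46534))), Add(-9308, Pow(Add(164229, -55769), Rational(1, 2)))) = Mul(Add(30409, Add(99091, 46534)), Add(-9308, Pow(108460, Rational(1, 2)))) = Mul(Add(30409, 145625), Add(-9308, Mul(2, Pow(27115, Rational(1, 2))))) = Mul(176034, Add(-9308, Mul(2, Pow(27115, Rational(1, 2))))) = Add(-1638524472, Mul(352068, Pow(27115, Rational(1, 2))))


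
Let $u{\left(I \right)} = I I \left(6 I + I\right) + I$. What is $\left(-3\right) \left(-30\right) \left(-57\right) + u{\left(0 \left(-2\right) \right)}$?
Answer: $-5130$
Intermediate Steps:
$u{\left(I \right)} = I + 7 I^{3}$ ($u{\left(I \right)} = I^{2} \cdot 7 I + I = 7 I^{3} + I = I + 7 I^{3}$)
$\left(-3\right) \left(-30\right) \left(-57\right) + u{\left(0 \left(-2\right) \right)} = \left(-3\right) \left(-30\right) \left(-57\right) + \left(0 \left(-2\right) + 7 \left(0 \left(-2\right)\right)^{3}\right) = 90 \left(-57\right) + \left(0 + 7 \cdot 0^{3}\right) = -5130 + \left(0 + 7 \cdot 0\right) = -5130 + \left(0 + 0\right) = -5130 + 0 = -5130$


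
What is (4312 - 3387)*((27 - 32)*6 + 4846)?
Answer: 4454800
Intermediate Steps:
(4312 - 3387)*((27 - 32)*6 + 4846) = 925*(-5*6 + 4846) = 925*(-30 + 4846) = 925*4816 = 4454800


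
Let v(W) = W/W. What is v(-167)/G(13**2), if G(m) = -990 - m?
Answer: -1/1159 ≈ -0.00086281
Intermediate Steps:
v(W) = 1
v(-167)/G(13**2) = 1/(-990 - 1*13**2) = 1/(-990 - 1*169) = 1/(-990 - 169) = 1/(-1159) = 1*(-1/1159) = -1/1159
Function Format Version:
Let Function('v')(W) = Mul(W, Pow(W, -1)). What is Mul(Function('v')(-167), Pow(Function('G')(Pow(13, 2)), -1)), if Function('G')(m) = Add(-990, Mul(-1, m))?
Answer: Rational(-1, 1159) ≈ -0.00086281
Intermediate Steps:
Function('v')(W) = 1
Mul(Function('v')(-167), Pow(Function('G')(Pow(13, 2)), -1)) = Mul(1, Pow(Add(-990, Mul(-1, Pow(13, 2))), -1)) = Mul(1, Pow(Add(-990, Mul(-1, 169)), -1)) = Mul(1, Pow(Add(-990, -169), -1)) = Mul(1, Pow(-1159, -1)) = Mul(1, Rational(-1, 1159)) = Rational(-1, 1159)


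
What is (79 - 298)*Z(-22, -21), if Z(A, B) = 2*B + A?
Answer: 14016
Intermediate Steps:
Z(A, B) = A + 2*B
(79 - 298)*Z(-22, -21) = (79 - 298)*(-22 + 2*(-21)) = -219*(-22 - 42) = -219*(-64) = 14016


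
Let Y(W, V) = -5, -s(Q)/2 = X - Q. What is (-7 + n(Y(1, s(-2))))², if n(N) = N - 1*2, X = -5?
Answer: 196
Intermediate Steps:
s(Q) = 10 + 2*Q (s(Q) = -2*(-5 - Q) = 10 + 2*Q)
n(N) = -2 + N (n(N) = N - 2 = -2 + N)
(-7 + n(Y(1, s(-2))))² = (-7 + (-2 - 5))² = (-7 - 7)² = (-14)² = 196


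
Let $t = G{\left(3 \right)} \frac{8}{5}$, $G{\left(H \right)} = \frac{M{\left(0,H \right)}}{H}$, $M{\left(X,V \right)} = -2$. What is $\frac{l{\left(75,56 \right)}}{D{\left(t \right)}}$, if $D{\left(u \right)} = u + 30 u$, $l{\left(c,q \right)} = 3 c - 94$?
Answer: $- \frac{1965}{496} \approx -3.9617$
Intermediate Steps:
$l{\left(c,q \right)} = -94 + 3 c$
$G{\left(H \right)} = - \frac{2}{H}$
$t = - \frac{16}{15}$ ($t = - \frac{2}{3} \cdot \frac{8}{5} = \left(-2\right) \frac{1}{3} \cdot 8 \cdot \frac{1}{5} = \left(- \frac{2}{3}\right) \frac{8}{5} = - \frac{16}{15} \approx -1.0667$)
$D{\left(u \right)} = 31 u$
$\frac{l{\left(75,56 \right)}}{D{\left(t \right)}} = \frac{-94 + 3 \cdot 75}{31 \left(- \frac{16}{15}\right)} = \frac{-94 + 225}{- \frac{496}{15}} = 131 \left(- \frac{15}{496}\right) = - \frac{1965}{496}$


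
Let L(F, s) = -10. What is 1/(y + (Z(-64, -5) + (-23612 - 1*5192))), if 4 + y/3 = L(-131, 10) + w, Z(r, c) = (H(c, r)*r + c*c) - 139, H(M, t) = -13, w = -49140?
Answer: -1/175548 ≈ -5.6964e-6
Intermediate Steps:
Z(r, c) = -139 + c**2 - 13*r (Z(r, c) = (-13*r + c*c) - 139 = (-13*r + c**2) - 139 = (c**2 - 13*r) - 139 = -139 + c**2 - 13*r)
y = -147462 (y = -12 + 3*(-10 - 49140) = -12 + 3*(-49150) = -12 - 147450 = -147462)
1/(y + (Z(-64, -5) + (-23612 - 1*5192))) = 1/(-147462 + ((-139 + (-5)**2 - 13*(-64)) + (-23612 - 1*5192))) = 1/(-147462 + ((-139 + 25 + 832) + (-23612 - 5192))) = 1/(-147462 + (718 - 28804)) = 1/(-147462 - 28086) = 1/(-175548) = -1/175548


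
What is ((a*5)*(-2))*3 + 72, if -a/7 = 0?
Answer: 72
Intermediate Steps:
a = 0 (a = -7*0 = 0)
((a*5)*(-2))*3 + 72 = ((0*5)*(-2))*3 + 72 = (0*(-2))*3 + 72 = 0*3 + 72 = 0 + 72 = 72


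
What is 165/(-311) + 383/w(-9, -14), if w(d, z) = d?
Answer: -120598/2799 ≈ -43.086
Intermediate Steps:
165/(-311) + 383/w(-9, -14) = 165/(-311) + 383/(-9) = 165*(-1/311) + 383*(-1/9) = -165/311 - 383/9 = -120598/2799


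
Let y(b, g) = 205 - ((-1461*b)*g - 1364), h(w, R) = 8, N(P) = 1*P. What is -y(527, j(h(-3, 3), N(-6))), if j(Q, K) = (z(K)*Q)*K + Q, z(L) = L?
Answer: -227905881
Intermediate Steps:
N(P) = P
j(Q, K) = Q + Q*K² (j(Q, K) = (K*Q)*K + Q = Q*K² + Q = Q + Q*K²)
y(b, g) = 1569 + 1461*b*g (y(b, g) = 205 - (-1461*b*g - 1364) = 205 - (-1364 - 1461*b*g) = 205 + (1364 + 1461*b*g) = 1569 + 1461*b*g)
-y(527, j(h(-3, 3), N(-6))) = -(1569 + 1461*527*(8*(1 + (-6)²))) = -(1569 + 1461*527*(8*(1 + 36))) = -(1569 + 1461*527*(8*37)) = -(1569 + 1461*527*296) = -(1569 + 227904312) = -1*227905881 = -227905881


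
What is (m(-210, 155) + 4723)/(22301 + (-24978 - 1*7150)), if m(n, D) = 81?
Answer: -4804/9827 ≈ -0.48886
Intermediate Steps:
(m(-210, 155) + 4723)/(22301 + (-24978 - 1*7150)) = (81 + 4723)/(22301 + (-24978 - 1*7150)) = 4804/(22301 + (-24978 - 7150)) = 4804/(22301 - 32128) = 4804/(-9827) = 4804*(-1/9827) = -4804/9827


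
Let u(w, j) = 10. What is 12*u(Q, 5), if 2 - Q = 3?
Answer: 120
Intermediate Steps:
Q = -1 (Q = 2 - 1*3 = 2 - 3 = -1)
12*u(Q, 5) = 12*10 = 120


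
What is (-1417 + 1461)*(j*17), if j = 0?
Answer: 0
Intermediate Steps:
(-1417 + 1461)*(j*17) = (-1417 + 1461)*(0*17) = 44*0 = 0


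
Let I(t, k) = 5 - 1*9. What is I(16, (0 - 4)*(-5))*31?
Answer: -124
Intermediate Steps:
I(t, k) = -4 (I(t, k) = 5 - 9 = -4)
I(16, (0 - 4)*(-5))*31 = -4*31 = -124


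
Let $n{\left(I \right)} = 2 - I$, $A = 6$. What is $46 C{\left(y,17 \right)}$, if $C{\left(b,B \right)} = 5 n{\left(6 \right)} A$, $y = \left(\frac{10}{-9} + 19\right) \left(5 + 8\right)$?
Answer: $-5520$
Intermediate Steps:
$y = \frac{2093}{9}$ ($y = \left(10 \left(- \frac{1}{9}\right) + 19\right) 13 = \left(- \frac{10}{9} + 19\right) 13 = \frac{161}{9} \cdot 13 = \frac{2093}{9} \approx 232.56$)
$C{\left(b,B \right)} = -120$ ($C{\left(b,B \right)} = 5 \left(2 - 6\right) 6 = 5 \left(-4\right) 6 = \left(-20\right) 6 = -120$)
$46 C{\left(y,17 \right)} = 46 \left(-120\right) = -5520$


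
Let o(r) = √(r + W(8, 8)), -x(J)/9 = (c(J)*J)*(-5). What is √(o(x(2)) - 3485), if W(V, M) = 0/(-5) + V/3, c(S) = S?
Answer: √(-31365 + 6*√411)/3 ≈ 58.919*I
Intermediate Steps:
W(V, M) = V/3 (W(V, M) = 0*(-⅕) + V*(⅓) = 0 + V/3 = V/3)
x(J) = 45*J² (x(J) = -9*J*J*(-5) = -9*J²*(-5) = -(-45)*J² = 45*J²)
o(r) = √(8/3 + r) (o(r) = √(r + (⅓)*8) = √(r + 8/3) = √(8/3 + r))
√(o(x(2)) - 3485) = √(√(24 + 9*(45*2²))/3 - 3485) = √(√(24 + 9*(45*4))/3 - 3485) = √(√(24 + 9*180)/3 - 3485) = √(√(24 + 1620)/3 - 3485) = √(√1644/3 - 3485) = √((2*√411)/3 - 3485) = √(2*√411/3 - 3485) = √(-3485 + 2*√411/3)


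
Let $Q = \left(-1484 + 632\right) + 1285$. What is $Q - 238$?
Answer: $195$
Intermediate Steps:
$Q = 433$ ($Q = -852 + 1285 = 433$)
$Q - 238 = 433 - 238 = 195$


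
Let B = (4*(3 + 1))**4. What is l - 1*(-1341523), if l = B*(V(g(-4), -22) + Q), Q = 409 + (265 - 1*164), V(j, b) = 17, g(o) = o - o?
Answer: 35878995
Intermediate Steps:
g(o) = 0
Q = 510 (Q = 409 + (265 - 164) = 409 + 101 = 510)
B = 65536 (B = (4*4)**4 = 16**4 = 65536)
l = 34537472 (l = 65536*(17 + 510) = 65536*527 = 34537472)
l - 1*(-1341523) = 34537472 - 1*(-1341523) = 34537472 + 1341523 = 35878995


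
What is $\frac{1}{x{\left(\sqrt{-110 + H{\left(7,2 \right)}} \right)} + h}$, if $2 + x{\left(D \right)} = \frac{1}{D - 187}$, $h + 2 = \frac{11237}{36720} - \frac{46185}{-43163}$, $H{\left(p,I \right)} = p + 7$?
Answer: $- \frac{32055669310277675088}{84283996806541706545} + \frac{1390755318580224 i \sqrt{6}}{84283996806541706545} \approx -0.38033 + 4.0419 \cdot 10^{-5} i$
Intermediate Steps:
$H{\left(p,I \right)} = 7 + p$
$h = - \frac{58173817}{93232080}$ ($h = -2 + \left(\frac{11237}{36720} - \frac{46185}{-43163}\right) = -2 + \left(11237 \cdot \frac{1}{36720} - - \frac{46185}{43163}\right) = -2 + \left(\frac{661}{2160} + \frac{46185}{43163}\right) = -2 + \frac{128290343}{93232080} = - \frac{58173817}{93232080} \approx -0.62397$)
$x{\left(D \right)} = -2 + \frac{1}{-187 + D}$ ($x{\left(D \right)} = -2 + \frac{1}{D - 187} = -2 + \frac{1}{-187 + D}$)
$\frac{1}{x{\left(\sqrt{-110 + H{\left(7,2 \right)}} \right)} + h} = \frac{1}{\frac{375 - 2 \sqrt{-110 + \left(7 + 7\right)}}{-187 + \sqrt{-110 + \left(7 + 7\right)}} - \frac{58173817}{93232080}} = \frac{1}{\frac{375 - 2 \sqrt{-110 + 14}}{-187 + \sqrt{-110 + 14}} - \frac{58173817}{93232080}} = \frac{1}{\frac{375 - 2 \sqrt{-96}}{-187 + \sqrt{-96}} - \frac{58173817}{93232080}} = \frac{1}{\frac{375 - 2 \cdot 4 i \sqrt{6}}{-187 + 4 i \sqrt{6}} - \frac{58173817}{93232080}} = \frac{1}{\frac{375 - 8 i \sqrt{6}}{-187 + 4 i \sqrt{6}} - \frac{58173817}{93232080}} = \frac{1}{- \frac{58173817}{93232080} + \frac{375 - 8 i \sqrt{6}}{-187 + 4 i \sqrt{6}}}$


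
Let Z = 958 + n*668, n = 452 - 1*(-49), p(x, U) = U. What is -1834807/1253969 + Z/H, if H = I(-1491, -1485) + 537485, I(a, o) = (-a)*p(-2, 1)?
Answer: -284026169019/337929597872 ≈ -0.84049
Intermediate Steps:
I(a, o) = -a (I(a, o) = -a*1 = -a)
n = 501 (n = 452 + 49 = 501)
H = 538976 (H = -1*(-1491) + 537485 = 1491 + 537485 = 538976)
Z = 335626 (Z = 958 + 501*668 = 958 + 334668 = 335626)
-1834807/1253969 + Z/H = -1834807/1253969 + 335626/538976 = -1834807*1/1253969 + 335626*(1/538976) = -1834807/1253969 + 167813/269488 = -284026169019/337929597872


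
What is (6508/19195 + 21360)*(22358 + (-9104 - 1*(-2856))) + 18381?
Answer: 1321128287835/3839 ≈ 3.4413e+8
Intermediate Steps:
(6508/19195 + 21360)*(22358 + (-9104 - 1*(-2856))) + 18381 = (6508*(1/19195) + 21360)*(22358 + (-9104 + 2856)) + 18381 = (6508/19195 + 21360)*(22358 - 6248) + 18381 = (410011708/19195)*16110 + 18381 = 1321057723176/3839 + 18381 = 1321128287835/3839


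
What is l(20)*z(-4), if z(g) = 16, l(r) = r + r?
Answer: 640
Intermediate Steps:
l(r) = 2*r
l(20)*z(-4) = (2*20)*16 = 40*16 = 640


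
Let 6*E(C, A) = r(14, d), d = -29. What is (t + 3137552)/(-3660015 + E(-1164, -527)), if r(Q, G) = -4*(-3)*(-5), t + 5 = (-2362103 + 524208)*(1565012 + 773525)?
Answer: 4297982322068/3660025 ≈ 1.1743e+6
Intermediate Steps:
t = -4297985459620 (t = -5 + (-2362103 + 524208)*(1565012 + 773525) = -5 - 1837895*2338537 = -5 - 4297985459615 = -4297985459620)
r(Q, G) = -60 (r(Q, G) = 12*(-5) = -60)
E(C, A) = -10 (E(C, A) = (⅙)*(-60) = -10)
(t + 3137552)/(-3660015 + E(-1164, -527)) = (-4297985459620 + 3137552)/(-3660015 - 10) = -4297982322068/(-3660025) = -4297982322068*(-1/3660025) = 4297982322068/3660025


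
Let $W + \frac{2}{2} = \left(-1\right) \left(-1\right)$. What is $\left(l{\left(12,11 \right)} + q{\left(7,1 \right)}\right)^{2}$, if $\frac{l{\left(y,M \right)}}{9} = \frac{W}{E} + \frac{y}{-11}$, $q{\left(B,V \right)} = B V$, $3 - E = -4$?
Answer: $\frac{961}{121} \approx 7.9421$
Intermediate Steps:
$E = 7$ ($E = 3 - -4 = 3 + 4 = 7$)
$W = 0$ ($W = -1 - -1 = -1 + 1 = 0$)
$l{\left(y,M \right)} = - \frac{9 y}{11}$ ($l{\left(y,M \right)} = 9 \left(\frac{0}{7} + \frac{y}{-11}\right) = 9 \left(0 \cdot \frac{1}{7} + y \left(- \frac{1}{11}\right)\right) = 9 \left(0 - \frac{y}{11}\right) = 9 \left(- \frac{y}{11}\right) = - \frac{9 y}{11}$)
$\left(l{\left(12,11 \right)} + q{\left(7,1 \right)}\right)^{2} = \left(\left(- \frac{9}{11}\right) 12 + 7 \cdot 1\right)^{2} = \left(- \frac{108}{11} + 7\right)^{2} = \left(- \frac{31}{11}\right)^{2} = \frac{961}{121}$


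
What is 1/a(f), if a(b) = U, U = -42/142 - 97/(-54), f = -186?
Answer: 3834/5753 ≈ 0.66644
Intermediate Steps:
U = 5753/3834 (U = -42*1/142 - 97*(-1/54) = -21/71 + 97/54 = 5753/3834 ≈ 1.5005)
a(b) = 5753/3834
1/a(f) = 1/(5753/3834) = 3834/5753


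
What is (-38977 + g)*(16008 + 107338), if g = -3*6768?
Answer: -7312074226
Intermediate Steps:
g = -20304
(-38977 + g)*(16008 + 107338) = (-38977 - 20304)*(16008 + 107338) = -59281*123346 = -7312074226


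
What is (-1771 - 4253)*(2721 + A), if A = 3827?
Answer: -39445152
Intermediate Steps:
(-1771 - 4253)*(2721 + A) = (-1771 - 4253)*(2721 + 3827) = -6024*6548 = -39445152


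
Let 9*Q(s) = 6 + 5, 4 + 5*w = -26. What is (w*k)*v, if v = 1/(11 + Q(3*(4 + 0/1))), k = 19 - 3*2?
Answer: -351/55 ≈ -6.3818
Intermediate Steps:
w = -6 (w = -4/5 + (1/5)*(-26) = -4/5 - 26/5 = -6)
Q(s) = 11/9 (Q(s) = (6 + 5)/9 = (1/9)*11 = 11/9)
k = 13 (k = 19 - 6 = 13)
v = 9/110 (v = 1/(11 + 11/9) = 1/(110/9) = 9/110 ≈ 0.081818)
(w*k)*v = -6*13*(9/110) = -78*9/110 = -351/55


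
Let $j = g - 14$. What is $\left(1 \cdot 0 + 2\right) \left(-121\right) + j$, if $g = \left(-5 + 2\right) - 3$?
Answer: $-262$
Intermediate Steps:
$g = -6$ ($g = -3 - 3 = -6$)
$j = -20$ ($j = -6 - 14 = -20$)
$\left(1 \cdot 0 + 2\right) \left(-121\right) + j = \left(1 \cdot 0 + 2\right) \left(-121\right) - 20 = \left(0 + 2\right) \left(-121\right) - 20 = 2 \left(-121\right) - 20 = -242 - 20 = -262$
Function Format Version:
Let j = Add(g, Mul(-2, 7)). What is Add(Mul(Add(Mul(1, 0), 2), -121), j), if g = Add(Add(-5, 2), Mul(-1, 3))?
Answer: -262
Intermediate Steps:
g = -6 (g = Add(-3, -3) = -6)
j = -20 (j = Add(-6, Mul(-2, 7)) = Add(-6, -14) = -20)
Add(Mul(Add(Mul(1, 0), 2), -121), j) = Add(Mul(Add(Mul(1, 0), 2), -121), -20) = Add(Mul(Add(0, 2), -121), -20) = Add(Mul(2, -121), -20) = Add(-242, -20) = -262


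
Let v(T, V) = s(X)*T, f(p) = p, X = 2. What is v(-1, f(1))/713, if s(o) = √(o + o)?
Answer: -2/713 ≈ -0.0028051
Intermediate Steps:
s(o) = √2*√o (s(o) = √(2*o) = √2*√o)
v(T, V) = 2*T (v(T, V) = (√2*√2)*T = 2*T)
v(-1, f(1))/713 = (2*(-1))/713 = -2*1/713 = -2/713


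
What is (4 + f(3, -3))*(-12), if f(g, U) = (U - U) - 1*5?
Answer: 12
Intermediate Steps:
f(g, U) = -5 (f(g, U) = 0 - 5 = -5)
(4 + f(3, -3))*(-12) = (4 - 5)*(-12) = -1*(-12) = 12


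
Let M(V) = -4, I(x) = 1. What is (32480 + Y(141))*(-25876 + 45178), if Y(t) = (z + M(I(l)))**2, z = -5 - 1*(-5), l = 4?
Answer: 627237792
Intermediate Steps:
z = 0 (z = -5 + 5 = 0)
Y(t) = 16 (Y(t) = (0 - 4)**2 = (-4)**2 = 16)
(32480 + Y(141))*(-25876 + 45178) = (32480 + 16)*(-25876 + 45178) = 32496*19302 = 627237792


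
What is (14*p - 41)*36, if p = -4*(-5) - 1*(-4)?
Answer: 10620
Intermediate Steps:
p = 24 (p = 20 + 4 = 24)
(14*p - 41)*36 = (14*24 - 41)*36 = (336 - 41)*36 = 295*36 = 10620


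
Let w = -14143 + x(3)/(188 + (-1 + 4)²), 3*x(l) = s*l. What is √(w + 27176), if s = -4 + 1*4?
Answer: √13033 ≈ 114.16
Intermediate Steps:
s = 0 (s = -4 + 4 = 0)
x(l) = 0 (x(l) = (0*l)/3 = (⅓)*0 = 0)
w = -14143 (w = -14143 + 0/(188 + (-1 + 4)²) = -14143 + 0/(188 + 3²) = -14143 + 0/(188 + 9) = -14143 + 0/197 = -14143 + (1/197)*0 = -14143 + 0 = -14143)
√(w + 27176) = √(-14143 + 27176) = √13033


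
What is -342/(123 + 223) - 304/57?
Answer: -3281/519 ≈ -6.3218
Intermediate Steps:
-342/(123 + 223) - 304/57 = -342/346 - 304*1/57 = -342*1/346 - 16/3 = -171/173 - 16/3 = -3281/519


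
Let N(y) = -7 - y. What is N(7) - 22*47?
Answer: -1048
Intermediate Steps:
N(7) - 22*47 = (-7 - 1*7) - 22*47 = (-7 - 7) - 1034 = -14 - 1034 = -1048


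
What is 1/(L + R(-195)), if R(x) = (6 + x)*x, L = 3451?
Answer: 1/40306 ≈ 2.4810e-5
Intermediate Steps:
R(x) = x*(6 + x)
1/(L + R(-195)) = 1/(3451 - 195*(6 - 195)) = 1/(3451 - 195*(-189)) = 1/(3451 + 36855) = 1/40306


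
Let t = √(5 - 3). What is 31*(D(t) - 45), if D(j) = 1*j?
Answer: -1395 + 31*√2 ≈ -1351.2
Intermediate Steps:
t = √2 ≈ 1.4142
D(j) = j
31*(D(t) - 45) = 31*(√2 - 45) = 31*(-45 + √2) = -1395 + 31*√2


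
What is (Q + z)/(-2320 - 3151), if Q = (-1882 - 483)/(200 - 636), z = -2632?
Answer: 1145187/2385356 ≈ 0.48009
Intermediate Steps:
Q = 2365/436 (Q = -2365/(-436) = -2365*(-1/436) = 2365/436 ≈ 5.4243)
(Q + z)/(-2320 - 3151) = (2365/436 - 2632)/(-2320 - 3151) = -1145187/436/(-5471) = -1145187/436*(-1/5471) = 1145187/2385356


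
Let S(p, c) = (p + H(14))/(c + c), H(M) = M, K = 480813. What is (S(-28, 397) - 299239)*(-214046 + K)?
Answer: -31691356721630/397 ≈ -7.9827e+10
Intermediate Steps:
S(p, c) = (14 + p)/(2*c) (S(p, c) = (p + 14)/(c + c) = (14 + p)/((2*c)) = (14 + p)*(1/(2*c)) = (14 + p)/(2*c))
(S(-28, 397) - 299239)*(-214046 + K) = ((½)*(14 - 28)/397 - 299239)*(-214046 + 480813) = ((½)*(1/397)*(-14) - 299239)*266767 = (-7/397 - 299239)*266767 = -118797890/397*266767 = -31691356721630/397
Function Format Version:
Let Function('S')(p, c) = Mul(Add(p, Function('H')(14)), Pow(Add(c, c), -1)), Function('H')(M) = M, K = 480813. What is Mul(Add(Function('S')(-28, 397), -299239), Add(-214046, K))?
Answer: Rational(-31691356721630, 397) ≈ -7.9827e+10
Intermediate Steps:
Function('S')(p, c) = Mul(Rational(1, 2), Pow(c, -1), Add(14, p)) (Function('S')(p, c) = Mul(Add(p, 14), Pow(Add(c, c), -1)) = Mul(Add(14, p), Pow(Mul(2, c), -1)) = Mul(Add(14, p), Mul(Rational(1, 2), Pow(c, -1))) = Mul(Rational(1, 2), Pow(c, -1), Add(14, p)))
Mul(Add(Function('S')(-28, 397), -299239), Add(-214046, K)) = Mul(Add(Mul(Rational(1, 2), Pow(397, -1), Add(14, -28)), -299239), Add(-214046, 480813)) = Mul(Add(Mul(Rational(1, 2), Rational(1, 397), -14), -299239), 266767) = Mul(Add(Rational(-7, 397), -299239), 266767) = Mul(Rational(-118797890, 397), 266767) = Rational(-31691356721630, 397)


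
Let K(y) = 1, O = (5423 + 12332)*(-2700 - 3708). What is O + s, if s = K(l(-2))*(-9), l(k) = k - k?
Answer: -113774049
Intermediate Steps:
l(k) = 0
O = -113774040 (O = 17755*(-6408) = -113774040)
s = -9 (s = 1*(-9) = -9)
O + s = -113774040 - 9 = -113774049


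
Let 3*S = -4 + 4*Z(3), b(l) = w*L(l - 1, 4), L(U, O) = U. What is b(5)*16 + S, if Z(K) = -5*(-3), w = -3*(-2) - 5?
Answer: 248/3 ≈ 82.667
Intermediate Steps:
w = 1 (w = 6 - 5 = 1)
b(l) = -1 + l (b(l) = 1*(l - 1) = 1*(-1 + l) = -1 + l)
Z(K) = 15
S = 56/3 (S = (-4 + 4*15)/3 = (-4 + 60)/3 = (⅓)*56 = 56/3 ≈ 18.667)
b(5)*16 + S = (-1 + 5)*16 + 56/3 = 4*16 + 56/3 = 64 + 56/3 = 248/3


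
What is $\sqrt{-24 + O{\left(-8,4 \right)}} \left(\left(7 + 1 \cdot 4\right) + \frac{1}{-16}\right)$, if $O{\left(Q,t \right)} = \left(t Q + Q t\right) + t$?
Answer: $\frac{175 i \sqrt{21}}{8} \approx 100.24 i$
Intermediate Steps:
$O{\left(Q,t \right)} = t + 2 Q t$ ($O{\left(Q,t \right)} = \left(Q t + Q t\right) + t = 2 Q t + t = t + 2 Q t$)
$\sqrt{-24 + O{\left(-8,4 \right)}} \left(\left(7 + 1 \cdot 4\right) + \frac{1}{-16}\right) = \sqrt{-24 + 4 \left(1 + 2 \left(-8\right)\right)} \left(\left(7 + 1 \cdot 4\right) + \frac{1}{-16}\right) = \sqrt{-24 + 4 \left(1 - 16\right)} \left(\left(7 + 4\right) - \frac{1}{16}\right) = \sqrt{-24 + 4 \left(-15\right)} \left(11 - \frac{1}{16}\right) = \sqrt{-24 - 60} \cdot \frac{175}{16} = \sqrt{-84} \cdot \frac{175}{16} = 2 i \sqrt{21} \cdot \frac{175}{16} = \frac{175 i \sqrt{21}}{8}$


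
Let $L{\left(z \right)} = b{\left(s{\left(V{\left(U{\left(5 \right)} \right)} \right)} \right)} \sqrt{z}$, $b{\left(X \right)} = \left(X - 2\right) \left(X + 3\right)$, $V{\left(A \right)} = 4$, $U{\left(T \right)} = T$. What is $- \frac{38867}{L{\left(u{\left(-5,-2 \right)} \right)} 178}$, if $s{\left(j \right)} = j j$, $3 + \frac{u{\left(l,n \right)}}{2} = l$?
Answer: $\frac{38867 i}{189392} \approx 0.20522 i$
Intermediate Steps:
$u{\left(l,n \right)} = -6 + 2 l$
$s{\left(j \right)} = j^{2}$
$b{\left(X \right)} = \left(-2 + X\right) \left(3 + X\right)$
$L{\left(z \right)} = 266 \sqrt{z}$ ($L{\left(z \right)} = \left(-6 + 4^{2} + \left(4^{2}\right)^{2}\right) \sqrt{z} = \left(-6 + 16 + 16^{2}\right) \sqrt{z} = \left(-6 + 16 + 256\right) \sqrt{z} = 266 \sqrt{z}$)
$- \frac{38867}{L{\left(u{\left(-5,-2 \right)} \right)} 178} = - \frac{38867}{266 \sqrt{-6 + 2 \left(-5\right)} 178} = - \frac{38867}{266 \sqrt{-6 - 10} \cdot 178} = - \frac{38867}{266 \sqrt{-16} \cdot 178} = - \frac{38867}{266 \cdot 4 i 178} = - \frac{38867}{1064 i 178} = - \frac{38867}{189392 i} = - 38867 \left(- \frac{i}{189392}\right) = \frac{38867 i}{189392}$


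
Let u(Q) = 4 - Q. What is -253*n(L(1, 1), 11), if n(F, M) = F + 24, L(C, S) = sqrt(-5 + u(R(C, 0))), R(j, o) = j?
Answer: -6072 - 253*I*sqrt(2) ≈ -6072.0 - 357.8*I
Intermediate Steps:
L(C, S) = sqrt(-1 - C) (L(C, S) = sqrt(-5 + (4 - C)) = sqrt(-1 - C))
n(F, M) = 24 + F
-253*n(L(1, 1), 11) = -253*(24 + sqrt(-1 - 1*1)) = -253*(24 + sqrt(-1 - 1)) = -253*(24 + sqrt(-2)) = -253*(24 + I*sqrt(2)) = -6072 - 253*I*sqrt(2)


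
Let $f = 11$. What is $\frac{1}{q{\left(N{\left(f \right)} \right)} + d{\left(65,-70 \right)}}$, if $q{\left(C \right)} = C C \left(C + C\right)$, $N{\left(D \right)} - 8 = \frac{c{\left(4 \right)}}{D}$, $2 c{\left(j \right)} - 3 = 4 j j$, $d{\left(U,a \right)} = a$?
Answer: $\frac{5324}{13976227} \approx 0.00038093$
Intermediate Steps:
$c{\left(j \right)} = \frac{3}{2} + 2 j^{2}$ ($c{\left(j \right)} = \frac{3}{2} + \frac{4 j j}{2} = \frac{3}{2} + \frac{4 j^{2}}{2} = \frac{3}{2} + 2 j^{2}$)
$N{\left(D \right)} = 8 + \frac{67}{2 D}$ ($N{\left(D \right)} = 8 + \frac{\frac{3}{2} + 2 \cdot 4^{2}}{D} = 8 + \frac{\frac{3}{2} + 2 \cdot 16}{D} = 8 + \frac{\frac{3}{2} + 32}{D} = 8 + \frac{67}{2 D}$)
$q{\left(C \right)} = 2 C^{3}$ ($q{\left(C \right)} = C^{2} \cdot 2 C = 2 C^{3}$)
$\frac{1}{q{\left(N{\left(f \right)} \right)} + d{\left(65,-70 \right)}} = \frac{1}{2 \left(8 + \frac{67}{2 \cdot 11}\right)^{3} - 70} = \frac{1}{2 \left(8 + \frac{67}{2} \cdot \frac{1}{11}\right)^{3} - 70} = \frac{1}{2 \left(8 + \frac{67}{22}\right)^{3} - 70} = \frac{1}{2 \left(\frac{243}{22}\right)^{3} - 70} = \frac{1}{2 \cdot \frac{14348907}{10648} - 70} = \frac{1}{\frac{14348907}{5324} - 70} = \frac{1}{\frac{13976227}{5324}} = \frac{5324}{13976227}$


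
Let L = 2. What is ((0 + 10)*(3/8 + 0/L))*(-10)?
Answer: -75/2 ≈ -37.500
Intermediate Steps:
((0 + 10)*(3/8 + 0/L))*(-10) = ((0 + 10)*(3/8 + 0/2))*(-10) = (10*(3*(1/8) + 0*(1/2)))*(-10) = (10*(3/8 + 0))*(-10) = (10*(3/8))*(-10) = (15/4)*(-10) = -75/2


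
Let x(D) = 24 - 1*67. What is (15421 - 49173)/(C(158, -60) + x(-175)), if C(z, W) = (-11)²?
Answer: -16876/39 ≈ -432.72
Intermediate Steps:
C(z, W) = 121
x(D) = -43 (x(D) = 24 - 67 = -43)
(15421 - 49173)/(C(158, -60) + x(-175)) = (15421 - 49173)/(121 - 43) = -33752/78 = -33752*1/78 = -16876/39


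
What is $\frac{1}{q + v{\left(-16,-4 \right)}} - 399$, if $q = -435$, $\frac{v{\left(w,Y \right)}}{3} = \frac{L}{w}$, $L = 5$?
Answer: $- \frac{2783041}{6975} \approx -399.0$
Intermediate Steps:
$v{\left(w,Y \right)} = \frac{15}{w}$ ($v{\left(w,Y \right)} = 3 \frac{5}{w} = \frac{15}{w}$)
$\frac{1}{q + v{\left(-16,-4 \right)}} - 399 = \frac{1}{-435 + \frac{15}{-16}} - 399 = \frac{1}{-435 + 15 \left(- \frac{1}{16}\right)} - 399 = \frac{1}{-435 - \frac{15}{16}} - 399 = \frac{1}{- \frac{6975}{16}} - 399 = - \frac{16}{6975} - 399 = - \frac{2783041}{6975}$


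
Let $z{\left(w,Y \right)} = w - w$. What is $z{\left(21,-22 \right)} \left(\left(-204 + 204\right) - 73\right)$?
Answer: $0$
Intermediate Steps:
$z{\left(w,Y \right)} = 0$
$z{\left(21,-22 \right)} \left(\left(-204 + 204\right) - 73\right) = 0 \left(\left(-204 + 204\right) - 73\right) = 0 \left(0 - 73\right) = 0 \left(-73\right) = 0$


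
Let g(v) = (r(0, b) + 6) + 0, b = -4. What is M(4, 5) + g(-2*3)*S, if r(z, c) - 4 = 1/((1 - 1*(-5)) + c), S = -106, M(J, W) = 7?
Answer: -1106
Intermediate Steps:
r(z, c) = 4 + 1/(6 + c) (r(z, c) = 4 + 1/((1 - 1*(-5)) + c) = 4 + 1/((1 + 5) + c) = 4 + 1/(6 + c))
g(v) = 21/2 (g(v) = ((25 + 4*(-4))/(6 - 4) + 6) + 0 = ((25 - 16)/2 + 6) + 0 = ((½)*9 + 6) + 0 = (9/2 + 6) + 0 = 21/2 + 0 = 21/2)
M(4, 5) + g(-2*3)*S = 7 + (21/2)*(-106) = 7 - 1113 = -1106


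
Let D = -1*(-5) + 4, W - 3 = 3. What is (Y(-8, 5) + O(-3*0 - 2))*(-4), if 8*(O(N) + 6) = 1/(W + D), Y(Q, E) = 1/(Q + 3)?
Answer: 743/30 ≈ 24.767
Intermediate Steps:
W = 6 (W = 3 + 3 = 6)
Y(Q, E) = 1/(3 + Q)
D = 9 (D = 5 + 4 = 9)
O(N) = -719/120 (O(N) = -6 + 1/(8*(6 + 9)) = -6 + (⅛)/15 = -6 + (⅛)*(1/15) = -6 + 1/120 = -719/120)
(Y(-8, 5) + O(-3*0 - 2))*(-4) = (1/(3 - 8) - 719/120)*(-4) = (1/(-5) - 719/120)*(-4) = (-⅕ - 719/120)*(-4) = -743/120*(-4) = 743/30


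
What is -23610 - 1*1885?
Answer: -25495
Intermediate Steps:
-23610 - 1*1885 = -23610 - 1885 = -25495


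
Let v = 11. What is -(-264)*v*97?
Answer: 281688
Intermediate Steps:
-(-264)*v*97 = -(-264)*11*97 = -88*(-33)*97 = 2904*97 = 281688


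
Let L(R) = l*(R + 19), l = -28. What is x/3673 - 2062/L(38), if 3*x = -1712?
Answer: 3331471/2931054 ≈ 1.1366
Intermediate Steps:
x = -1712/3 (x = (⅓)*(-1712) = -1712/3 ≈ -570.67)
L(R) = -532 - 28*R (L(R) = -28*(R + 19) = -28*(19 + R) = -532 - 28*R)
x/3673 - 2062/L(38) = -1712/3/3673 - 2062/(-532 - 28*38) = -1712/3*1/3673 - 2062/(-532 - 1064) = -1712/11019 - 2062/(-1596) = -1712/11019 - 2062*(-1/1596) = -1712/11019 + 1031/798 = 3331471/2931054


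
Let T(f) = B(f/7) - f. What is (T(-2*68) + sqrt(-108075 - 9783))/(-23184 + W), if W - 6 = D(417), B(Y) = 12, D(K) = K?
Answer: -148/22761 - I*sqrt(117858)/22761 ≈ -0.0065024 - 0.015083*I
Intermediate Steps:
W = 423 (W = 6 + 417 = 423)
T(f) = 12 - f
(T(-2*68) + sqrt(-108075 - 9783))/(-23184 + W) = ((12 - (-2)*68) + sqrt(-108075 - 9783))/(-23184 + 423) = ((12 - 1*(-136)) + sqrt(-117858))/(-22761) = ((12 + 136) + I*sqrt(117858))*(-1/22761) = (148 + I*sqrt(117858))*(-1/22761) = -148/22761 - I*sqrt(117858)/22761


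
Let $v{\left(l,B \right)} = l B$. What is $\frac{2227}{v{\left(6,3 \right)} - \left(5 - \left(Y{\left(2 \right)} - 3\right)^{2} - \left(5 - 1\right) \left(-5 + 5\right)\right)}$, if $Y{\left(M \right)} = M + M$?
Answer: $\frac{2227}{14} \approx 159.07$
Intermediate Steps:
$Y{\left(M \right)} = 2 M$
$v{\left(l,B \right)} = B l$
$\frac{2227}{v{\left(6,3 \right)} - \left(5 - \left(Y{\left(2 \right)} - 3\right)^{2} - \left(5 - 1\right) \left(-5 + 5\right)\right)} = \frac{2227}{3 \cdot 6 - \left(5 - \left(2 \cdot 2 - 3\right)^{2} - \left(5 - 1\right) \left(-5 + 5\right)\right)} = \frac{2227}{18 + \left(\left(-5 + 4 \cdot 0\right) + \left(4 - 3\right)^{2}\right)} = \frac{2227}{18 + \left(\left(-5 + 0\right) + 1^{2}\right)} = \frac{2227}{18 + \left(-5 + 1\right)} = \frac{2227}{18 - 4} = \frac{2227}{14}$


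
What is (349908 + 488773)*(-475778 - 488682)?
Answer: -808874277260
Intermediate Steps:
(349908 + 488773)*(-475778 - 488682) = 838681*(-964460) = -808874277260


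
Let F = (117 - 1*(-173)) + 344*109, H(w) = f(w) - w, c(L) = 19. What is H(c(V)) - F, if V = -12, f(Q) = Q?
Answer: -37786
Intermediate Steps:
H(w) = 0 (H(w) = w - w = 0)
F = 37786 (F = (117 + 173) + 37496 = 290 + 37496 = 37786)
H(c(V)) - F = 0 - 1*37786 = 0 - 37786 = -37786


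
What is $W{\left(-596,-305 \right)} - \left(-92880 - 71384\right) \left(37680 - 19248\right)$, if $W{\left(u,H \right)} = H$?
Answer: $3027713743$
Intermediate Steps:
$W{\left(-596,-305 \right)} - \left(-92880 - 71384\right) \left(37680 - 19248\right) = -305 - \left(-92880 - 71384\right) \left(37680 - 19248\right) = -305 - \left(-164264\right) 18432 = -305 - -3027714048 = -305 + 3027714048 = 3027713743$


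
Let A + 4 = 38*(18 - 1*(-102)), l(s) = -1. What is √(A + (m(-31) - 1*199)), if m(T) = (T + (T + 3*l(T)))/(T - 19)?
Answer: √435830/10 ≈ 66.017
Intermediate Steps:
A = 4556 (A = -4 + 38*(18 - 1*(-102)) = -4 + 38*(18 + 102) = -4 + 38*120 = -4 + 4560 = 4556)
m(T) = (-3 + 2*T)/(-19 + T) (m(T) = (T + (T + 3*(-1)))/(T - 19) = (T + (T - 3))/(-19 + T) = (T + (-3 + T))/(-19 + T) = (-3 + 2*T)/(-19 + T))
√(A + (m(-31) - 1*199)) = √(4556 + ((-3 + 2*(-31))/(-19 - 31) - 1*199)) = √(4556 + ((-3 - 62)/(-50) - 199)) = √(4556 + (-1/50*(-65) - 199)) = √(4556 + (13/10 - 199)) = √(4556 - 1977/10) = √(43583/10) = √435830/10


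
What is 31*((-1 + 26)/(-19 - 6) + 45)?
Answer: 1364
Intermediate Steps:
31*((-1 + 26)/(-19 - 6) + 45) = 31*(25/(-25) + 45) = 31*(25*(-1/25) + 45) = 31*(-1 + 45) = 31*44 = 1364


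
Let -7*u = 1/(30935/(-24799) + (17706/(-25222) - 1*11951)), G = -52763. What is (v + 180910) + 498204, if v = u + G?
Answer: 16389835388799170136/26167173658997 ≈ 6.2635e+5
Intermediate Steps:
u = 312740189/26167173658997 (u = -1/(7*(30935/(-24799) + (17706/(-25222) - 1*11951))) = -1/(7*(30935*(-1/24799) + (17706*(-1/25222) - 11951))) = -1/(7*(-30935/24799 + (-8853/12611 - 11951))) = -1/(7*(-30935/24799 - 150722914/12611)) = -1/(7*(-3738167665571/312740189)) = -1/7*(-312740189/3738167665571) = 312740189/26167173658997 ≈ 1.1952e-5)
v = -1380658583456918522/26167173658997 (v = 312740189/26167173658997 - 52763 = -1380658583456918522/26167173658997 ≈ -52763.)
(v + 180910) + 498204 = (-1380658583456918522/26167173658997 + 180910) + 498204 = 3353244803192228748/26167173658997 + 498204 = 16389835388799170136/26167173658997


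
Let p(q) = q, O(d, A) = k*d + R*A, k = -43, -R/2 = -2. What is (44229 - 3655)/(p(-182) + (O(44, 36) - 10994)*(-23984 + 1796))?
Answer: 20287/141359657 ≈ 0.00014351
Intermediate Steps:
R = 4 (R = -2*(-2) = 4)
O(d, A) = -43*d + 4*A
(44229 - 3655)/(p(-182) + (O(44, 36) - 10994)*(-23984 + 1796)) = (44229 - 3655)/(-182 + ((-43*44 + 4*36) - 10994)*(-23984 + 1796)) = 40574/(-182 + ((-1892 + 144) - 10994)*(-22188)) = 40574/(-182 + (-1748 - 10994)*(-22188)) = 40574/(-182 - 12742*(-22188)) = 40574/(-182 + 282719496) = 40574/282719314 = 40574*(1/282719314) = 20287/141359657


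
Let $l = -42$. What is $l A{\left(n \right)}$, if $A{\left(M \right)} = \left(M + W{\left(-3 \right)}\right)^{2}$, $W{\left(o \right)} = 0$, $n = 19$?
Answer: $-15162$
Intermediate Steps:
$A{\left(M \right)} = M^{2}$ ($A{\left(M \right)} = \left(M + 0\right)^{2} = M^{2}$)
$l A{\left(n \right)} = - 42 \cdot 19^{2} = \left(-42\right) 361 = -15162$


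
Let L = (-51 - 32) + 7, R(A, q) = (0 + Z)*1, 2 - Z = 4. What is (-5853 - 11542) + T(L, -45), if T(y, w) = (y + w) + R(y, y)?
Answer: -17518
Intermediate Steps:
Z = -2 (Z = 2 - 1*4 = 2 - 4 = -2)
R(A, q) = -2 (R(A, q) = (0 - 2)*1 = -2*1 = -2)
L = -76 (L = -83 + 7 = -76)
T(y, w) = -2 + w + y (T(y, w) = (y + w) - 2 = (w + y) - 2 = -2 + w + y)
(-5853 - 11542) + T(L, -45) = (-5853 - 11542) + (-2 - 45 - 76) = -17395 - 123 = -17518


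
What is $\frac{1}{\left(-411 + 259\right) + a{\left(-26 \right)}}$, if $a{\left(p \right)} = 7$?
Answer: $- \frac{1}{145} \approx -0.0068966$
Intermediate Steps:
$\frac{1}{\left(-411 + 259\right) + a{\left(-26 \right)}} = \frac{1}{\left(-411 + 259\right) + 7} = \frac{1}{-152 + 7} = \frac{1}{-145} = - \frac{1}{145}$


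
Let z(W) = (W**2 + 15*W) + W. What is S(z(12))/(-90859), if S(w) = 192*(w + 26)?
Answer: -69504/90859 ≈ -0.76497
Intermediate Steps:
z(W) = W**2 + 16*W
S(w) = 4992 + 192*w (S(w) = 192*(26 + w) = 4992 + 192*w)
S(z(12))/(-90859) = (4992 + 192*(12*(16 + 12)))/(-90859) = (4992 + 192*(12*28))*(-1/90859) = (4992 + 192*336)*(-1/90859) = (4992 + 64512)*(-1/90859) = 69504*(-1/90859) = -69504/90859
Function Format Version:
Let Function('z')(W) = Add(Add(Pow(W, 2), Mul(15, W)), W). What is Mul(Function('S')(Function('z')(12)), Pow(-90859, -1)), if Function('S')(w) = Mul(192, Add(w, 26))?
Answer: Rational(-69504, 90859) ≈ -0.76497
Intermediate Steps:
Function('z')(W) = Add(Pow(W, 2), Mul(16, W))
Function('S')(w) = Add(4992, Mul(192, w)) (Function('S')(w) = Mul(192, Add(26, w)) = Add(4992, Mul(192, w)))
Mul(Function('S')(Function('z')(12)), Pow(-90859, -1)) = Mul(Add(4992, Mul(192, Mul(12, Add(16, 12)))), Pow(-90859, -1)) = Mul(Add(4992, Mul(192, Mul(12, 28))), Rational(-1, 90859)) = Mul(Add(4992, Mul(192, 336)), Rational(-1, 90859)) = Mul(Add(4992, 64512), Rational(-1, 90859)) = Mul(69504, Rational(-1, 90859)) = Rational(-69504, 90859)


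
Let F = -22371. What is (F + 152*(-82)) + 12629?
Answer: -22206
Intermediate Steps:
(F + 152*(-82)) + 12629 = (-22371 + 152*(-82)) + 12629 = (-22371 - 12464) + 12629 = -34835 + 12629 = -22206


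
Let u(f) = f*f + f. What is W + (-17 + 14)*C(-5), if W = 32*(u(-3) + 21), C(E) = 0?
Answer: 864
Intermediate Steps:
u(f) = f + f² (u(f) = f² + f = f + f²)
W = 864 (W = 32*(-3*(1 - 3) + 21) = 32*(-3*(-2) + 21) = 32*(6 + 21) = 32*27 = 864)
W + (-17 + 14)*C(-5) = 864 + (-17 + 14)*0 = 864 - 3*0 = 864 + 0 = 864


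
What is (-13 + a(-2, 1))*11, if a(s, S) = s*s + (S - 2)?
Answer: -110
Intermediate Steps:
a(s, S) = -2 + S + s² (a(s, S) = s² + (-2 + S) = -2 + S + s²)
(-13 + a(-2, 1))*11 = (-13 + (-2 + 1 + (-2)²))*11 = (-13 + (-2 + 1 + 4))*11 = (-13 + 3)*11 = -10*11 = -110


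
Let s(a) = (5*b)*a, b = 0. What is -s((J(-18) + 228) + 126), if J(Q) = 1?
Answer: 0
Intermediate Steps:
s(a) = 0 (s(a) = (5*0)*a = 0*a = 0)
-s((J(-18) + 228) + 126) = -1*0 = 0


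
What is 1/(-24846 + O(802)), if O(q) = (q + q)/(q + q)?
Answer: -1/24845 ≈ -4.0250e-5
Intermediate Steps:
O(q) = 1 (O(q) = (2*q)/((2*q)) = (2*q)*(1/(2*q)) = 1)
1/(-24846 + O(802)) = 1/(-24846 + 1) = 1/(-24845) = -1/24845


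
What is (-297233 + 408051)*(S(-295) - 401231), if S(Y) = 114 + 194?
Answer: -44429485014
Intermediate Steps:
S(Y) = 308
(-297233 + 408051)*(S(-295) - 401231) = (-297233 + 408051)*(308 - 401231) = 110818*(-400923) = -44429485014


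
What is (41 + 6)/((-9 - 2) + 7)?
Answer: -47/4 ≈ -11.750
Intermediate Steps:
(41 + 6)/((-9 - 2) + 7) = 47/(-11 + 7) = 47/(-4) = -¼*47 = -47/4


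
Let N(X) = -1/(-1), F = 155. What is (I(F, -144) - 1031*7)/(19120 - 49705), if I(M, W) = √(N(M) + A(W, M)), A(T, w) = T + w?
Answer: 7217/30585 - 2*√3/30585 ≈ 0.23585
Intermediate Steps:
N(X) = 1 (N(X) = -1*(-1) = 1)
I(M, W) = √(1 + M + W) (I(M, W) = √(1 + (W + M)) = √(1 + (M + W)) = √(1 + M + W))
(I(F, -144) - 1031*7)/(19120 - 49705) = (√(1 + 155 - 144) - 1031*7)/(19120 - 49705) = (√12 - 7217)/(-30585) = (2*√3 - 7217)*(-1/30585) = (-7217 + 2*√3)*(-1/30585) = 7217/30585 - 2*√3/30585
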